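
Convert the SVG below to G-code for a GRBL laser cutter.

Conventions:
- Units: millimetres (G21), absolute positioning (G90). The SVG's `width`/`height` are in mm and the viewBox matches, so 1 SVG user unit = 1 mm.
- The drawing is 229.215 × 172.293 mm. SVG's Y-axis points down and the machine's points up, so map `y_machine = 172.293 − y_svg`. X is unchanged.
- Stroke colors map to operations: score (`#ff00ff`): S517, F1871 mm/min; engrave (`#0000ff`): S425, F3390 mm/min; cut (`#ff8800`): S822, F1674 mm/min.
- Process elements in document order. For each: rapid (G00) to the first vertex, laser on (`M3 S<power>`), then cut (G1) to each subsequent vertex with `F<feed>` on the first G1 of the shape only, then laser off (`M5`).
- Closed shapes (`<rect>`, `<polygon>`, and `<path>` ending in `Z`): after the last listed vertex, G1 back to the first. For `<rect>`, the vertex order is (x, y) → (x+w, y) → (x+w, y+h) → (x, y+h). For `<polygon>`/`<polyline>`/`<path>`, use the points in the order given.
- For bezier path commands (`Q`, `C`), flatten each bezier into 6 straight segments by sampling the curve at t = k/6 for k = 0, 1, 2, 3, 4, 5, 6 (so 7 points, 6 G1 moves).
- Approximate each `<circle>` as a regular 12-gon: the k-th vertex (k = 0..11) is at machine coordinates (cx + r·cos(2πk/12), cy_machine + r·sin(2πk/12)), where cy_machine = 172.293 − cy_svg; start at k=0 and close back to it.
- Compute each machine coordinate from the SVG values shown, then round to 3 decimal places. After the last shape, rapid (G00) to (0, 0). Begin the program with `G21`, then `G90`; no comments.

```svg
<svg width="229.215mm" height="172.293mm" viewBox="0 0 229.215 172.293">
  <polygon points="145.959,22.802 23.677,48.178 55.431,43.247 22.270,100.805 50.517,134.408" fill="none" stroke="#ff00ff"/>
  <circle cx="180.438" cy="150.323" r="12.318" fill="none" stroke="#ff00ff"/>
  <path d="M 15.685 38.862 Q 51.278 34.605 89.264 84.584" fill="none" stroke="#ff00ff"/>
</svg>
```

1 u = 1 mm; y_m = 172.293 − y.

[1] `<polygon>` closed polygon, #ff00ff→score S517 F1871: (145.959,149.491) → (23.677,124.115) → (55.431,129.046) → (22.270,71.488) → (50.517,37.885) → (145.959,149.491) (closed)

[2] `<circle>` circle, #ff00ff→score S517 F1871: (192.756,21.970) → (191.106,28.129) → (186.597,32.638) → (180.438,34.288) → (174.279,32.638) → (169.770,28.129) → (168.120,21.970) → (169.770,15.811) → (174.279,11.302) → (180.438,9.652) → (186.597,11.302) → (191.106,15.811) → (192.756,21.970) (closed)

[3] `<path>` quadratic bezier, #ff00ff→score S517 F1871: (15.685,133.431) → (27.616,133.343) → (39.680,130.243) → (51.876,124.129) → (64.206,115.002) → (76.668,102.862) → (89.264,87.709)

G21
G90
G00 X145.959 Y149.491
M3 S517
G1 X23.677 Y124.115 F1871
G1 X55.431 Y129.046
G1 X22.270 Y71.488
G1 X50.517 Y37.885
G1 X145.959 Y149.491
M5
G00 X192.756 Y21.970
M3 S517
G1 X191.106 Y28.129 F1871
G1 X186.597 Y32.638
G1 X180.438 Y34.288
G1 X174.279 Y32.638
G1 X169.770 Y28.129
G1 X168.120 Y21.970
G1 X169.770 Y15.811
G1 X174.279 Y11.302
G1 X180.438 Y9.652
G1 X186.597 Y11.302
G1 X191.106 Y15.811
G1 X192.756 Y21.970
M5
G00 X15.685 Y133.431
M3 S517
G1 X27.616 Y133.343 F1871
G1 X39.680 Y130.243
G1 X51.876 Y124.129
G1 X64.206 Y115.002
G1 X76.668 Y102.862
G1 X89.264 Y87.709
M5
G00 X0.000 Y0.000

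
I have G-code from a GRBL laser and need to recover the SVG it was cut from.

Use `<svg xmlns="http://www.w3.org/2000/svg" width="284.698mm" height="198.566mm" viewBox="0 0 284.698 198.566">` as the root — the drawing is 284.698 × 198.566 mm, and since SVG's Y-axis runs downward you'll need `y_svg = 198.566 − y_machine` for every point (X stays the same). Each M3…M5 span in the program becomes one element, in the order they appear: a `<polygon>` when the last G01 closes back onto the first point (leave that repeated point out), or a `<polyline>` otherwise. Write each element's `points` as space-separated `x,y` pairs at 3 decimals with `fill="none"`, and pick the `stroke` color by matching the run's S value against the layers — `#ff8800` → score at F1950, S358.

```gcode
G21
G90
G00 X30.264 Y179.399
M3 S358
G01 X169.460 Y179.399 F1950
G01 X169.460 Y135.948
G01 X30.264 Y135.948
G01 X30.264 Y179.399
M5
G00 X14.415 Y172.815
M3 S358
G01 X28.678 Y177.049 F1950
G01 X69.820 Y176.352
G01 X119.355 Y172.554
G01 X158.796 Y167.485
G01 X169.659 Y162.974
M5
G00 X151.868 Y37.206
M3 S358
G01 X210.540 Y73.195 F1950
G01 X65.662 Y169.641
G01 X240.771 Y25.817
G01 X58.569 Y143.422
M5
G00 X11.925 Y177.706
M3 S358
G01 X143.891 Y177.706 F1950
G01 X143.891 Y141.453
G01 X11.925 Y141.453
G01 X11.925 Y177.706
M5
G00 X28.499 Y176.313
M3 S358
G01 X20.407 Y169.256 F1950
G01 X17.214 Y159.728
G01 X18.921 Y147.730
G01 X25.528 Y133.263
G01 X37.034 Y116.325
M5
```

<svg xmlns="http://www.w3.org/2000/svg" width="284.698mm" height="198.566mm" viewBox="0 0 284.698 198.566">
  <polygon points="30.264,19.167 169.460,19.167 169.460,62.618 30.264,62.618" fill="none" stroke="#ff8800"/>
  <polyline points="14.415,25.751 28.678,21.517 69.820,22.214 119.355,26.012 158.796,31.081 169.659,35.592" fill="none" stroke="#ff8800"/>
  <polyline points="151.868,161.360 210.540,125.371 65.662,28.925 240.771,172.749 58.569,55.144" fill="none" stroke="#ff8800"/>
  <polygon points="11.925,20.860 143.891,20.860 143.891,57.113 11.925,57.113" fill="none" stroke="#ff8800"/>
  <polyline points="28.499,22.253 20.407,29.310 17.214,38.838 18.921,50.836 25.528,65.303 37.034,82.241" fill="none" stroke="#ff8800"/>
</svg>

Each laser-on run becomes one SVG element. Flip Y back into SVG space with y_svg = 198.566 − y_machine. Every run uses S358, so all elements get stroke `#ff8800` (score).

Run 1: The run returns to its start, so emit a `<polygon>` with points (Y-flipped): 30.264,19.167 169.460,19.167 169.460,62.618 30.264,62.618.

Run 2: The run is open, so emit a `<polyline>` with points (Y-flipped): 14.415,25.751 28.678,21.517 69.820,22.214 119.355,26.012 158.796,31.081 169.659,35.592.

Run 3: The run is open, so emit a `<polyline>` with points (Y-flipped): 151.868,161.360 210.540,125.371 65.662,28.925 240.771,172.749 58.569,55.144.

Run 4: The run returns to its start, so emit a `<polygon>` with points (Y-flipped): 11.925,20.860 143.891,20.860 143.891,57.113 11.925,57.113.

Run 5: The run is open, so emit a `<polyline>` with points (Y-flipped): 28.499,22.253 20.407,29.310 17.214,38.838 18.921,50.836 25.528,65.303 37.034,82.241.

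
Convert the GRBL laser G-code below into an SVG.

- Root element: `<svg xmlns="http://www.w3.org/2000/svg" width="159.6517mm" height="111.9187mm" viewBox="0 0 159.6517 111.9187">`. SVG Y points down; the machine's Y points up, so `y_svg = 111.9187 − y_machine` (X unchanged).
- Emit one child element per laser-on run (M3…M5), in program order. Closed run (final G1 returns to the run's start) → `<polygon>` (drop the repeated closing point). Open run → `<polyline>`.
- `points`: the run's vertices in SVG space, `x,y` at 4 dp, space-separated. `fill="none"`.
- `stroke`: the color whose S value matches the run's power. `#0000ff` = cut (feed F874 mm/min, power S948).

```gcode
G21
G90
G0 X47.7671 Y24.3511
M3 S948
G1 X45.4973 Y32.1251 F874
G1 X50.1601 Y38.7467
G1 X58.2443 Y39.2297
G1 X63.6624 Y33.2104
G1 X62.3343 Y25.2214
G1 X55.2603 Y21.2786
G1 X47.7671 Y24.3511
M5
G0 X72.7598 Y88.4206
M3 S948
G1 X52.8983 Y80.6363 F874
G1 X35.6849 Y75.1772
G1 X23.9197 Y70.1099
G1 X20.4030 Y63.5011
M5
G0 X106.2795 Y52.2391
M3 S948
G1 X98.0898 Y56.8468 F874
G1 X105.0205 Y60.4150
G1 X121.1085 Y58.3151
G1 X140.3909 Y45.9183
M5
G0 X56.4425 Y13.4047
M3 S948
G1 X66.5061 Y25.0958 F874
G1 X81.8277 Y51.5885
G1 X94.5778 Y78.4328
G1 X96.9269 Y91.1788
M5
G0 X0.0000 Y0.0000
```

Machine Y-up, SVG Y-down with viewBox height 111.9187, so y_svg = 111.9187 − y_machine; X carries over. Every run uses S948, so all elements get stroke `#0000ff` (cut).

Run 1: The run returns to its start, so emit a `<polygon>` with points (Y-flipped): 47.7671,87.5676 45.4973,79.7936 50.1601,73.1720 58.2443,72.6890 63.6624,78.7083 62.3343,86.6973 55.2603,90.6401.

Run 2: The run is open, so emit a `<polyline>` with points (Y-flipped): 72.7598,23.4981 52.8983,31.2824 35.6849,36.7415 23.9197,41.8088 20.4030,48.4176.

Run 3: The run is open, so emit a `<polyline>` with points (Y-flipped): 106.2795,59.6796 98.0898,55.0719 105.0205,51.5037 121.1085,53.6036 140.3909,66.0004.

Run 4: The run is open, so emit a `<polyline>` with points (Y-flipped): 56.4425,98.5140 66.5061,86.8229 81.8277,60.3302 94.5778,33.4859 96.9269,20.7399.

<svg xmlns="http://www.w3.org/2000/svg" width="159.6517mm" height="111.9187mm" viewBox="0 0 159.6517 111.9187">
  <polygon points="47.7671,87.5676 45.4973,79.7936 50.1601,73.1720 58.2443,72.6890 63.6624,78.7083 62.3343,86.6973 55.2603,90.6401" fill="none" stroke="#0000ff"/>
  <polyline points="72.7598,23.4981 52.8983,31.2824 35.6849,36.7415 23.9197,41.8088 20.4030,48.4176" fill="none" stroke="#0000ff"/>
  <polyline points="106.2795,59.6796 98.0898,55.0719 105.0205,51.5037 121.1085,53.6036 140.3909,66.0004" fill="none" stroke="#0000ff"/>
  <polyline points="56.4425,98.5140 66.5061,86.8229 81.8277,60.3302 94.5778,33.4859 96.9269,20.7399" fill="none" stroke="#0000ff"/>
</svg>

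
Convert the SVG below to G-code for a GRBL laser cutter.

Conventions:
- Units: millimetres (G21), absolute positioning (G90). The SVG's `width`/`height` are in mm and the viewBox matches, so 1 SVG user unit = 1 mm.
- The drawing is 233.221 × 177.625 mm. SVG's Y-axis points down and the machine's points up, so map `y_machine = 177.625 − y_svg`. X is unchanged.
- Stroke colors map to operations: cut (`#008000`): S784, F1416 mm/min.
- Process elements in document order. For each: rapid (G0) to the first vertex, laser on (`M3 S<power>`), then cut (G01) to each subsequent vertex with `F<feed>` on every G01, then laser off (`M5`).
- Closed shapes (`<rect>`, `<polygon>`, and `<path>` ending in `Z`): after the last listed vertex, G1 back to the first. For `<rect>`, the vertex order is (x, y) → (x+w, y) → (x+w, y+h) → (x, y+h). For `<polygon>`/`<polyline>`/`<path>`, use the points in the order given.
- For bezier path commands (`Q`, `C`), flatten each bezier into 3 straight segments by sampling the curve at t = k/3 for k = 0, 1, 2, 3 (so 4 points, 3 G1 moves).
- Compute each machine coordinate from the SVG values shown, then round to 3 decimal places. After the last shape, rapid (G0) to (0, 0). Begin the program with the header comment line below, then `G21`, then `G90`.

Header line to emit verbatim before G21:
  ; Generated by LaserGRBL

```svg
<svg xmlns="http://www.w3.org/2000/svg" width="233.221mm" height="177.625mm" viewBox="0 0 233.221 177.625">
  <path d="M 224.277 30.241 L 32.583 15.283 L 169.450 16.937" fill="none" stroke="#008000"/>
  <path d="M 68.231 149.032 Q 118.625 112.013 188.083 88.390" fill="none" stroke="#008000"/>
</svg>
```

; Generated by LaserGRBL
G21
G90
G0 X224.277 Y147.384
M3 S784
G01 X32.583 Y162.342 F1416
G01 X169.450 Y160.688 F1416
M5
G0 X68.231 Y28.593
M3 S784
G01 X103.945 Y51.784 F1416
G01 X143.896 Y71.998 F1416
G01 X188.083 Y89.235 F1416
M5
G0 X0.000 Y0.000

1 u = 1 mm; y_m = 177.625 − y.

[1] `<path>` open polyline, #008000→cut S784 F1416: (224.277,147.384) → (32.583,162.342) → (169.450,160.688)

[2] `<path>` quadratic bezier, #008000→cut S784 F1416: (68.231,28.593) → (103.945,51.784) → (143.896,71.998) → (188.083,89.235)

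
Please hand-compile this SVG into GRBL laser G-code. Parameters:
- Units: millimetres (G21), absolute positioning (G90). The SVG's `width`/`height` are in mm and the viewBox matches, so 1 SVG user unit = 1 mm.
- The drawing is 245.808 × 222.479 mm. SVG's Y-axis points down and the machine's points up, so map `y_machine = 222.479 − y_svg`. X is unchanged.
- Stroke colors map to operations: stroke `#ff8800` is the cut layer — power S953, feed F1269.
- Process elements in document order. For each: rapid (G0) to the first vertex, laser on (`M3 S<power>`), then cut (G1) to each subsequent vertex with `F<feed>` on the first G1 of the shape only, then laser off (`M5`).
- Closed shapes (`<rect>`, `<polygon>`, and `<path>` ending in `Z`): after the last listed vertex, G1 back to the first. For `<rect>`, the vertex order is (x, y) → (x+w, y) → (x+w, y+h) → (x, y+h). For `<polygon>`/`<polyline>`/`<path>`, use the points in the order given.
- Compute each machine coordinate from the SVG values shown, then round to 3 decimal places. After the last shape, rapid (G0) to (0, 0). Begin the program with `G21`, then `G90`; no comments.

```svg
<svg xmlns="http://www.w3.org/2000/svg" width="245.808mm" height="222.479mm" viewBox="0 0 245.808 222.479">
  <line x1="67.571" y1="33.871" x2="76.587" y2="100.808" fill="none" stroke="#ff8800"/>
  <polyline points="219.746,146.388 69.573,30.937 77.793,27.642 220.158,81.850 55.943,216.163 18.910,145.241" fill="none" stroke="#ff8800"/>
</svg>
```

Since the viewBox matches the mm dimensions, user units are millimetres directly. The only transform is the Y-flip y_m = 222.479 − y_svg.

Shape 1 is a line segment drawn with `<line>`. Its stroke #ff8800 means cut at S953, F1269. After flipping Y the toolpath is (67.571,188.608) → (76.587,121.671).

Shape 2 is a open polyline drawn with `<polyline>`. Its stroke #ff8800 means cut at S953, F1269. After flipping Y the toolpath is (219.746,76.091) → (69.573,191.542) → (77.793,194.837) → (220.158,140.629) → (55.943,6.316) → (18.910,77.238).

G21
G90
G0 X67.571 Y188.608
M3 S953
G1 X76.587 Y121.671 F1269
M5
G0 X219.746 Y76.091
M3 S953
G1 X69.573 Y191.542 F1269
G1 X77.793 Y194.837
G1 X220.158 Y140.629
G1 X55.943 Y6.316
G1 X18.910 Y77.238
M5
G0 X0.000 Y0.000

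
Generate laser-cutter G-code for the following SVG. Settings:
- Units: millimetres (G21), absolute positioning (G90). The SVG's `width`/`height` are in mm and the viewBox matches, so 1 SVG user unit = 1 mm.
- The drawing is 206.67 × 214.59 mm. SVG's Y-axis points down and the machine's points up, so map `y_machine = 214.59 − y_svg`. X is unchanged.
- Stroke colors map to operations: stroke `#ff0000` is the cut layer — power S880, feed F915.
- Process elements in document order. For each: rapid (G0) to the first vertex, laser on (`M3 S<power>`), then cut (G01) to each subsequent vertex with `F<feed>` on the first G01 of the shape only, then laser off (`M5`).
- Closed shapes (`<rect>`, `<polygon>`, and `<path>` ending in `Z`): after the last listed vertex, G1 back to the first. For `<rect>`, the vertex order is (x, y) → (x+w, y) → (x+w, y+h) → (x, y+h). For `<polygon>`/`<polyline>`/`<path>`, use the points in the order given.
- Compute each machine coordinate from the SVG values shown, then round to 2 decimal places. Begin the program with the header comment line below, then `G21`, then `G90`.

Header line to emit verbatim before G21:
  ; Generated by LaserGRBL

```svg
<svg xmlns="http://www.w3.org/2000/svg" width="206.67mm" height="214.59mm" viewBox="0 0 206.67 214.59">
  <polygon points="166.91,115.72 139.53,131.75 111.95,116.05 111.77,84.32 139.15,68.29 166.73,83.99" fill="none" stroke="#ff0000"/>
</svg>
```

viewBox `0 0 206.67 214.59` with mm width/height → 1 unit = 1 mm. Flip: y_m = 214.59 − y_svg.

**Shape 1** — `<polygon>` regular polygon, stroke `#ff0000` → cut (S880, F915). Machine vertices: (166.91,98.87) → (139.53,82.84) → (111.95,98.54) → (111.77,130.27) → (139.15,146.30) → (166.73,130.60) → (166.91,98.87). Closed: final G1 returns to the first vertex.

; Generated by LaserGRBL
G21
G90
G0 X166.91 Y98.87
M3 S880
G01 X139.53 Y82.84 F915
G01 X111.95 Y98.54
G01 X111.77 Y130.27
G01 X139.15 Y146.30
G01 X166.73 Y130.60
G01 X166.91 Y98.87
M5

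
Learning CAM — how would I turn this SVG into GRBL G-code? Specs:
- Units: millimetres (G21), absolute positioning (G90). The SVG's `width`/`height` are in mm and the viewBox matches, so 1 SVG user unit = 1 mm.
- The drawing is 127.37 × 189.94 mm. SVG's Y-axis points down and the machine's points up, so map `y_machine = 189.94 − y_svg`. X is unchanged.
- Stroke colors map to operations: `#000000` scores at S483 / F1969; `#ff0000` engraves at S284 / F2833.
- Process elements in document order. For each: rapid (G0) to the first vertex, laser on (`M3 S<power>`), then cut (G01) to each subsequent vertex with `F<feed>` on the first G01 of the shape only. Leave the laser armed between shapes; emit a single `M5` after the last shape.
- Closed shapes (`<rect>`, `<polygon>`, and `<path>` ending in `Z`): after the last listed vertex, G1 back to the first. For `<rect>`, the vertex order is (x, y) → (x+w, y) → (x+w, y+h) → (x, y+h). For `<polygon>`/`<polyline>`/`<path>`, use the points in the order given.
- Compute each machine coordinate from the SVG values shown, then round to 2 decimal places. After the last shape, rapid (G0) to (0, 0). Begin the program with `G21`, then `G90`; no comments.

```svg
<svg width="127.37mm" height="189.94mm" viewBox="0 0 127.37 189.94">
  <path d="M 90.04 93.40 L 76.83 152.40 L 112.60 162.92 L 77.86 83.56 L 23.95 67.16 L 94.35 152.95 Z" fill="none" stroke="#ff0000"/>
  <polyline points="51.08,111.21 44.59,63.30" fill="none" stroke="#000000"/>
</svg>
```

1 u = 1 mm; y_m = 189.94 − y.

[1] `<path>` closed polygon, #ff0000→engrave S284 F2833: (90.04,96.54) → (76.83,37.54) → (112.60,27.02) → (77.86,106.38) → (23.95,122.78) → (94.35,36.99) → (90.04,96.54) (closed)

[2] `<polyline>` line segment, #000000→score S483 F1969: (51.08,78.73) → (44.59,126.64)

G21
G90
G0 X90.04 Y96.54
M3 S284
G01 X76.83 Y37.54 F2833
G01 X112.60 Y27.02
G01 X77.86 Y106.38
G01 X23.95 Y122.78
G01 X94.35 Y36.99
G01 X90.04 Y96.54
G0 X51.08 Y78.73
M3 S483
G01 X44.59 Y126.64 F1969
M5
G0 X0.00 Y0.00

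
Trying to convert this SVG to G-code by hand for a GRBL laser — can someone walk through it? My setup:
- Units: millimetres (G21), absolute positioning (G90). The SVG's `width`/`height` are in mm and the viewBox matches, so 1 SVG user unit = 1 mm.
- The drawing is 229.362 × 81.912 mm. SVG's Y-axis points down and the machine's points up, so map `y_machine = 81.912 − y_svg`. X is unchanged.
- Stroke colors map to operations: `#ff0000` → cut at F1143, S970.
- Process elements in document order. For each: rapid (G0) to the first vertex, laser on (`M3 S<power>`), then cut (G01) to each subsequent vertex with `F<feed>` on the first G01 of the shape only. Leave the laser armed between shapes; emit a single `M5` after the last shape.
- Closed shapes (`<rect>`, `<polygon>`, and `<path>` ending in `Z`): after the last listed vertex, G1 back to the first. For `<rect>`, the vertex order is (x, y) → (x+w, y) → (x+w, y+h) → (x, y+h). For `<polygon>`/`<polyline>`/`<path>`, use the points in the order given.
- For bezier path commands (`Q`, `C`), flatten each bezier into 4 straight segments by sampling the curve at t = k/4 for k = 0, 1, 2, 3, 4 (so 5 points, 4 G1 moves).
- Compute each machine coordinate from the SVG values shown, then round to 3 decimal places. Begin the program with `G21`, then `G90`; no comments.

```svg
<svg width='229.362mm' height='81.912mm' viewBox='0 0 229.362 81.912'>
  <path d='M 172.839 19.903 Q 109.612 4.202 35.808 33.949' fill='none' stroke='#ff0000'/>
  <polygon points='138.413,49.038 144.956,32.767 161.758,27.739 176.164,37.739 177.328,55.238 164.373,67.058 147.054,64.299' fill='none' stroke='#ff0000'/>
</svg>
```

G21
G90
G0 X172.839 Y62.009
M3 S970
G01 X140.564 Y67.019 F1143
G01 X106.968 Y66.348
G01 X72.049 Y59.996
G01 X35.808 Y47.963
G0 X138.413 Y32.874
M3 S970
G01 X144.956 Y49.145 F1143
G01 X161.758 Y54.173
G01 X176.164 Y44.173
G01 X177.328 Y26.674
G01 X164.373 Y14.854
G01 X147.054 Y17.613
G01 X138.413 Y32.874
M5

viewBox `0 0 229.362 81.912` with mm width/height → 1 unit = 1 mm. Flip: y_m = 81.912 − y_svg.

**Shape 1** — `<path>` quadratic bezier, stroke `#ff0000` → cut (S970, F1143). Control points (SVG): P0=(172.839,19.903), P1=(109.612,4.202), P2=(35.808,33.949); sampled at t=k/4. Machine vertices: (172.839,62.009) → (140.564,67.019) → (106.968,66.348) → (72.049,59.996) → (35.808,47.963). Open path.

**Shape 2** — `<polygon>` regular polygon, stroke `#ff0000` → cut (S970, F1143). Machine vertices: (138.413,32.874) → (144.956,49.145) → (161.758,54.173) → (176.164,44.173) → (177.328,26.674) → (164.373,14.854) → (147.054,17.613) → (138.413,32.874). Closed: final G1 returns to the first vertex.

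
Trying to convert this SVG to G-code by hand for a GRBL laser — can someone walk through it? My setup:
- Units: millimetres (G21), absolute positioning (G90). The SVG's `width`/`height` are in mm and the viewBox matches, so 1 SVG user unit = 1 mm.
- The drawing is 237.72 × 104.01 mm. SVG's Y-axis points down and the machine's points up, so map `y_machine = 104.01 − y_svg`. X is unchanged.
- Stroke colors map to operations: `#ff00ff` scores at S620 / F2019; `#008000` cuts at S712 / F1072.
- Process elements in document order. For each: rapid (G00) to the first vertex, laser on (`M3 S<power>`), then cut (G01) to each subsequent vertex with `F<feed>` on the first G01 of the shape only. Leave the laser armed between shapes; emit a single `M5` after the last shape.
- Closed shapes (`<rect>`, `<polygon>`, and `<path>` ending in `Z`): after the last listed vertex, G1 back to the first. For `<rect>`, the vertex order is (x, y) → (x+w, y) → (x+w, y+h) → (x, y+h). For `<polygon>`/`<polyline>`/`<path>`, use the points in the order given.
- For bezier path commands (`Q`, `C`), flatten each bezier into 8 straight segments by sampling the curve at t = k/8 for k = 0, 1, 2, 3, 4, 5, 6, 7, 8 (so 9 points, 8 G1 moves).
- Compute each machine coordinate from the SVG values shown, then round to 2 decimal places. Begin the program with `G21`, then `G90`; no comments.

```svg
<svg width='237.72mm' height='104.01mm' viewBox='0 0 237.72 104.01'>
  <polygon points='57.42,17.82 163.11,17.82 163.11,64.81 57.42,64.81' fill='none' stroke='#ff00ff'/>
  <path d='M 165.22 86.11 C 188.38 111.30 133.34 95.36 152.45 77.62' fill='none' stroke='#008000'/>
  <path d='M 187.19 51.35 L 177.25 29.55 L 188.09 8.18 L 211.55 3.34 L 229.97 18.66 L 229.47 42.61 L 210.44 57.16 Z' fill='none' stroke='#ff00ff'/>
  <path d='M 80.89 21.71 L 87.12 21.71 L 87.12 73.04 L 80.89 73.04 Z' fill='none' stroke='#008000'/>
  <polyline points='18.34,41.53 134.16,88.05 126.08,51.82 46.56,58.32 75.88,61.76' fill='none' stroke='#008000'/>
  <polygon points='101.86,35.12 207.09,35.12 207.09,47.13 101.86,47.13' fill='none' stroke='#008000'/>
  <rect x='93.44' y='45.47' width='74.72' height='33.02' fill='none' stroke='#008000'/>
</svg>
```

G21
G90
G00 X57.42 Y86.19
M3 S620
G01 X163.11 Y86.19 F2019
G01 X163.11 Y39.20
G01 X57.42 Y39.20
G01 X57.42 Y86.19
G00 X165.22 Y17.90
M3 S712
G01 X170.54 Y10.30 F1072
G01 X170.31 Y6.10
G01 X166.32 Y4.84
G01 X160.35 Y6.05
G01 X154.20 Y9.27
G01 X149.64 Y14.04
G01 X148.46 Y19.90
G01 X152.45 Y26.39
G00 X187.19 Y52.66
M3 S620
G01 X177.25 Y74.46 F2019
G01 X188.09 Y95.83
G01 X211.55 Y100.67
G01 X229.97 Y85.35
G01 X229.47 Y61.40
G01 X210.44 Y46.85
G01 X187.19 Y52.66
G00 X80.89 Y82.30
M3 S712
G01 X87.12 Y82.30 F1072
G01 X87.12 Y30.97
G01 X80.89 Y30.97
G01 X80.89 Y82.30
G00 X18.34 Y62.48
M3 S712
G01 X134.16 Y15.96 F1072
G01 X126.08 Y52.19
G01 X46.56 Y45.69
G01 X75.88 Y42.25
G00 X101.86 Y68.89
M3 S712
G01 X207.09 Y68.89 F1072
G01 X207.09 Y56.88
G01 X101.86 Y56.88
G01 X101.86 Y68.89
G00 X93.44 Y58.54
M3 S712
G01 X168.16 Y58.54 F1072
G01 X168.16 Y25.52
G01 X93.44 Y25.52
G01 X93.44 Y58.54
M5

1 u = 1 mm; y_m = 104.01 − y.

[1] `<polygon>` rectangle, #ff00ff→score S620 F2019: (57.42,86.19) → (163.11,86.19) → (163.11,39.20) → (57.42,39.20) → (57.42,86.19) (closed)

[2] `<path>` cubic bezier, #008000→cut S712 F1072: (165.22,17.90) → (170.54,10.30) → (170.31,6.10) → (166.32,4.84) → (160.35,6.05) → (154.20,9.27) → (149.64,14.04) → (148.46,19.90) → (152.45,26.39)

[3] `<path>` regular polygon, #ff00ff→score S620 F2019: (187.19,52.66) → (177.25,74.46) → (188.09,95.83) → (211.55,100.67) → (229.97,85.35) → (229.47,61.40) → (210.44,46.85) → (187.19,52.66) (closed)

[4] `<path>` rectangle, #008000→cut S712 F1072: (80.89,82.30) → (87.12,82.30) → (87.12,30.97) → (80.89,30.97) → (80.89,82.30) (closed)

[5] `<polyline>` open polyline, #008000→cut S712 F1072: (18.34,62.48) → (134.16,15.96) → (126.08,52.19) → (46.56,45.69) → (75.88,42.25)

[6] `<polygon>` rectangle, #008000→cut S712 F1072: (101.86,68.89) → (207.09,68.89) → (207.09,56.88) → (101.86,56.88) → (101.86,68.89) (closed)

[7] `<rect>` rectangle, #008000→cut S712 F1072: (93.44,58.54) → (168.16,58.54) → (168.16,25.52) → (93.44,25.52) → (93.44,58.54) (closed)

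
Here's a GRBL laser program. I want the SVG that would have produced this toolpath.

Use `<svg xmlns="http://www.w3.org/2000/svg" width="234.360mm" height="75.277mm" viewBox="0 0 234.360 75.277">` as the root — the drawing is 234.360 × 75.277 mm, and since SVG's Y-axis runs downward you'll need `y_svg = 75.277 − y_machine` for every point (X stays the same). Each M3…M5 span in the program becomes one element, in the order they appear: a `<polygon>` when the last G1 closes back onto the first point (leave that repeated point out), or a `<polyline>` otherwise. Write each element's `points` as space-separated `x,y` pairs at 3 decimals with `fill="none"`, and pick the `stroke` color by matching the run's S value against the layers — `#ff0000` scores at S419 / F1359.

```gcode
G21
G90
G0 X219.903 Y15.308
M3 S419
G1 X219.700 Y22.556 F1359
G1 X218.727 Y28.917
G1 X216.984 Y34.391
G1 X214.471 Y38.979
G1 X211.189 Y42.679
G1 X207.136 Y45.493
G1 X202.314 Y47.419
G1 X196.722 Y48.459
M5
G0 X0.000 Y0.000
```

y_svg = 75.277 − y_m. Every run uses S419, so all elements get stroke `#ff0000` (score).

[1] open run; points: 219.903,59.969 219.700,52.721 218.727,46.360 216.984,40.886 214.471,36.298 211.189,32.598 207.136,29.784 202.314,27.858 196.722,26.818

<svg xmlns="http://www.w3.org/2000/svg" width="234.360mm" height="75.277mm" viewBox="0 0 234.360 75.277">
  <polyline points="219.903,59.969 219.700,52.721 218.727,46.360 216.984,40.886 214.471,36.298 211.189,32.598 207.136,29.784 202.314,27.858 196.722,26.818" fill="none" stroke="#ff0000"/>
</svg>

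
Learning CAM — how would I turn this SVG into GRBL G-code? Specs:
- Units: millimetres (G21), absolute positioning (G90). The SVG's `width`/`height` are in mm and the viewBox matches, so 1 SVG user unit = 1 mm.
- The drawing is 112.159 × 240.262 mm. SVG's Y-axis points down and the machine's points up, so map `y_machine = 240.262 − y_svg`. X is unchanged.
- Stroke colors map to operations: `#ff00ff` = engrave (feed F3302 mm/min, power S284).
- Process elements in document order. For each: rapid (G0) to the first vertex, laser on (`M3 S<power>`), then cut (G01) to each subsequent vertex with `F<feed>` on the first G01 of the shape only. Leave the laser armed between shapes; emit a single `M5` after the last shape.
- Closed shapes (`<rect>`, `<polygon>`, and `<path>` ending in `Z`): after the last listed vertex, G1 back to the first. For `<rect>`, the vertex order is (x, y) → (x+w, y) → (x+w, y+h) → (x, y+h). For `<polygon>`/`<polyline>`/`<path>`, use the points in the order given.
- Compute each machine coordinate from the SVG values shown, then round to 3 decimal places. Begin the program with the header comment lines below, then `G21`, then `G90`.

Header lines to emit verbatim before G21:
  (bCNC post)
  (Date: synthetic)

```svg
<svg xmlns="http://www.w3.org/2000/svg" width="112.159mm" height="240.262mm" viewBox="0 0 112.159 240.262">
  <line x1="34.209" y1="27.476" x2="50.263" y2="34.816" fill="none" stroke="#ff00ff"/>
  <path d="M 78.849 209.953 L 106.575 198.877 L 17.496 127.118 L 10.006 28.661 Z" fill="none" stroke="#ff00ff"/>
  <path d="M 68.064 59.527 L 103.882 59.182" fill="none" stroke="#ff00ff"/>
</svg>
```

(bCNC post)
(Date: synthetic)
G21
G90
G0 X34.209 Y212.786
M3 S284
G01 X50.263 Y205.446 F3302
G0 X78.849 Y30.309
M3 S284
G01 X106.575 Y41.385 F3302
G01 X17.496 Y113.144
G01 X10.006 Y211.601
G01 X78.849 Y30.309
G0 X68.064 Y180.735
M3 S284
G01 X103.882 Y181.080 F3302
M5

viewBox `0 0 112.159 240.262` with mm width/height → 1 unit = 1 mm. Flip: y_m = 240.262 − y_svg.

**Shape 1** — `<line>` line segment, stroke `#ff00ff` → engrave (S284, F3302). Machine vertices: (34.209,212.786) → (50.263,205.446). Open path.

**Shape 2** — `<path>` closed polygon, stroke `#ff00ff` → engrave (S284, F3302). Machine vertices: (78.849,30.309) → (106.575,41.385) → (17.496,113.144) → (10.006,211.601) → (78.849,30.309). Closed: final G1 returns to the first vertex.

**Shape 3** — `<path>` line segment, stroke `#ff00ff` → engrave (S284, F3302). Machine vertices: (68.064,180.735) → (103.882,181.080). Open path.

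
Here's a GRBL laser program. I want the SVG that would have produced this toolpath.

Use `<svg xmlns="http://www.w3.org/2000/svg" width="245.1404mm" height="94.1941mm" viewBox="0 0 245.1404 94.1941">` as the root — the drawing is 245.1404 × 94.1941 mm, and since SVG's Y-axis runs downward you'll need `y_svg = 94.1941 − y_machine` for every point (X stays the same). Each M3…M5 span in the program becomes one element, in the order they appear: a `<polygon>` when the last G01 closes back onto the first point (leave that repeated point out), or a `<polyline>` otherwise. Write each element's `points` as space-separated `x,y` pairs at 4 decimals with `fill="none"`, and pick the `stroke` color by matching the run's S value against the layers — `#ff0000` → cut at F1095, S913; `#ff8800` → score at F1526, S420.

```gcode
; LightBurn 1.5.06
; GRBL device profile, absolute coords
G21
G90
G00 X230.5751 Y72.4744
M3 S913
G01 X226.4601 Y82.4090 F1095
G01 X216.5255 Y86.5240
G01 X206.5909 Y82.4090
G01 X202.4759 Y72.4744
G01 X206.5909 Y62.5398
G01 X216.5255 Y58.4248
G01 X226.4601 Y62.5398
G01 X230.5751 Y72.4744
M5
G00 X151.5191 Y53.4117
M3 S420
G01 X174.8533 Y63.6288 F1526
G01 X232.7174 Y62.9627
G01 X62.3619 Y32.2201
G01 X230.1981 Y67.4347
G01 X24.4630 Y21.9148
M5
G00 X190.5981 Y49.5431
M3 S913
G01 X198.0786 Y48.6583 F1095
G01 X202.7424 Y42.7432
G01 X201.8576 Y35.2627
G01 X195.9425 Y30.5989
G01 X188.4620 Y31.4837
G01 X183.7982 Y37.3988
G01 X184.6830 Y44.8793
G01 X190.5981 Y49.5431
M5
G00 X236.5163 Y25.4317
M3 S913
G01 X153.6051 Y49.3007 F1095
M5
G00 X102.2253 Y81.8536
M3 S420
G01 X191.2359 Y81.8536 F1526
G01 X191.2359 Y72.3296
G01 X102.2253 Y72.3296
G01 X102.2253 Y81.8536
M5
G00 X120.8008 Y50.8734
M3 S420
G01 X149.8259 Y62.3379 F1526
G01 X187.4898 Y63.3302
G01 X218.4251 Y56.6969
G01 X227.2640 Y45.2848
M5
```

y_svg = 94.1941 − y_m.

[1] S913→`#ff0000` (cut); closed run; points: 230.5751,21.7197 226.4601,11.7851 216.5255,7.6701 206.5909,11.7851 202.4759,21.7197 206.5909,31.6543 216.5255,35.7693 226.4601,31.6543

[2] S420→`#ff8800` (score); open run; points: 151.5191,40.7824 174.8533,30.5653 232.7174,31.2314 62.3619,61.9740 230.1981,26.7594 24.4630,72.2793

[3] S913→`#ff0000` (cut); closed run; points: 190.5981,44.6510 198.0786,45.5358 202.7424,51.4509 201.8576,58.9314 195.9425,63.5952 188.4620,62.7104 183.7982,56.7953 184.6830,49.3148

[4] S913→`#ff0000` (cut); open run; points: 236.5163,68.7624 153.6051,44.8934

[5] S420→`#ff8800` (score); closed run; points: 102.2253,12.3405 191.2359,12.3405 191.2359,21.8645 102.2253,21.8645

[6] S420→`#ff8800` (score); open run; points: 120.8008,43.3207 149.8259,31.8562 187.4898,30.8639 218.4251,37.4972 227.2640,48.9093

<svg xmlns="http://www.w3.org/2000/svg" width="245.1404mm" height="94.1941mm" viewBox="0 0 245.1404 94.1941">
  <polygon points="230.5751,21.7197 226.4601,11.7851 216.5255,7.6701 206.5909,11.7851 202.4759,21.7197 206.5909,31.6543 216.5255,35.7693 226.4601,31.6543" fill="none" stroke="#ff0000"/>
  <polyline points="151.5191,40.7824 174.8533,30.5653 232.7174,31.2314 62.3619,61.9740 230.1981,26.7594 24.4630,72.2793" fill="none" stroke="#ff8800"/>
  <polygon points="190.5981,44.6510 198.0786,45.5358 202.7424,51.4509 201.8576,58.9314 195.9425,63.5952 188.4620,62.7104 183.7982,56.7953 184.6830,49.3148" fill="none" stroke="#ff0000"/>
  <polyline points="236.5163,68.7624 153.6051,44.8934" fill="none" stroke="#ff0000"/>
  <polygon points="102.2253,12.3405 191.2359,12.3405 191.2359,21.8645 102.2253,21.8645" fill="none" stroke="#ff8800"/>
  <polyline points="120.8008,43.3207 149.8259,31.8562 187.4898,30.8639 218.4251,37.4972 227.2640,48.9093" fill="none" stroke="#ff8800"/>
</svg>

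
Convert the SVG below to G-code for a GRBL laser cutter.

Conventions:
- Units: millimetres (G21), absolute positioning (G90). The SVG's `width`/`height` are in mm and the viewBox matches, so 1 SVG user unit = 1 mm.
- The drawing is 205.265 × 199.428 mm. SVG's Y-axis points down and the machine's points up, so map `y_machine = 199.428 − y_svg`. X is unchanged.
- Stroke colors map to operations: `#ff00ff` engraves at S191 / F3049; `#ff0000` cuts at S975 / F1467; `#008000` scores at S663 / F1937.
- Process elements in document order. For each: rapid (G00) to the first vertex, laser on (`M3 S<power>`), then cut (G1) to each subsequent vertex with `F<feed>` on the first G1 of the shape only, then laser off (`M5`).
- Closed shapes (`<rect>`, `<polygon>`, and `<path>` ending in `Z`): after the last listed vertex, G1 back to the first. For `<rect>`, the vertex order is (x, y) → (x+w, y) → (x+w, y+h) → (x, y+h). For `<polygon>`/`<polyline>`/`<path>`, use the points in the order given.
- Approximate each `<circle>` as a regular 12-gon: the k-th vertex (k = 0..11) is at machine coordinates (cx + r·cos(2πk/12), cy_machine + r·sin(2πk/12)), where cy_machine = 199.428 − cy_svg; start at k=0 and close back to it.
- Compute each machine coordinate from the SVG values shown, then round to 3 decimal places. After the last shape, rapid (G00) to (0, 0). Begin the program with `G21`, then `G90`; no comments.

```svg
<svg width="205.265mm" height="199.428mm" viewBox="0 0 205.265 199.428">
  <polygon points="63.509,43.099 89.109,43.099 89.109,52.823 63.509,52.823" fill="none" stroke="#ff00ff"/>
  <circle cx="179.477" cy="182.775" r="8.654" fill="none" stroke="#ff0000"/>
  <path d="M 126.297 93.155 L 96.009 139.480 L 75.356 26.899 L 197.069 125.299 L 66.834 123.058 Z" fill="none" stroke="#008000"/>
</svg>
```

viewBox `0 0 205.265 199.428` with mm width/height → 1 unit = 1 mm. Flip: y_m = 199.428 − y_svg.

**Shape 1** — `<polygon>` rectangle, stroke `#ff00ff` → engrave (S191, F3049). Machine vertices: (63.509,156.329) → (89.109,156.329) → (89.109,146.605) → (63.509,146.605) → (63.509,156.329). Closed: final G1 returns to the first vertex.

**Shape 2** — `<circle>` circle, stroke `#ff0000` → cut (S975, F1467). Machine vertices: (188.131,16.653) → (186.972,20.980) → (183.804,24.148) → (179.477,25.307) → (175.150,24.148) → (171.982,20.980) → (170.823,16.653) → (171.982,12.326) → (175.150,9.158) → (179.477,7.999) → (183.804,9.158) → (186.972,12.326) → (188.131,16.653). Closed: final G1 returns to the first vertex.

**Shape 3** — `<path>` closed polygon, stroke `#008000` → score (S663, F1937). Machine vertices: (126.297,106.273) → (96.009,59.948) → (75.356,172.529) → (197.069,74.129) → (66.834,76.370) → (126.297,106.273). Closed: final G1 returns to the first vertex.

G21
G90
G00 X63.509 Y156.329
M3 S191
G1 X89.109 Y156.329 F3049
G1 X89.109 Y146.605
G1 X63.509 Y146.605
G1 X63.509 Y156.329
M5
G00 X188.131 Y16.653
M3 S975
G1 X186.972 Y20.980 F1467
G1 X183.804 Y24.148
G1 X179.477 Y25.307
G1 X175.150 Y24.148
G1 X171.982 Y20.980
G1 X170.823 Y16.653
G1 X171.982 Y12.326
G1 X175.150 Y9.158
G1 X179.477 Y7.999
G1 X183.804 Y9.158
G1 X186.972 Y12.326
G1 X188.131 Y16.653
M5
G00 X126.297 Y106.273
M3 S663
G1 X96.009 Y59.948 F1937
G1 X75.356 Y172.529
G1 X197.069 Y74.129
G1 X66.834 Y76.370
G1 X126.297 Y106.273
M5
G00 X0.000 Y0.000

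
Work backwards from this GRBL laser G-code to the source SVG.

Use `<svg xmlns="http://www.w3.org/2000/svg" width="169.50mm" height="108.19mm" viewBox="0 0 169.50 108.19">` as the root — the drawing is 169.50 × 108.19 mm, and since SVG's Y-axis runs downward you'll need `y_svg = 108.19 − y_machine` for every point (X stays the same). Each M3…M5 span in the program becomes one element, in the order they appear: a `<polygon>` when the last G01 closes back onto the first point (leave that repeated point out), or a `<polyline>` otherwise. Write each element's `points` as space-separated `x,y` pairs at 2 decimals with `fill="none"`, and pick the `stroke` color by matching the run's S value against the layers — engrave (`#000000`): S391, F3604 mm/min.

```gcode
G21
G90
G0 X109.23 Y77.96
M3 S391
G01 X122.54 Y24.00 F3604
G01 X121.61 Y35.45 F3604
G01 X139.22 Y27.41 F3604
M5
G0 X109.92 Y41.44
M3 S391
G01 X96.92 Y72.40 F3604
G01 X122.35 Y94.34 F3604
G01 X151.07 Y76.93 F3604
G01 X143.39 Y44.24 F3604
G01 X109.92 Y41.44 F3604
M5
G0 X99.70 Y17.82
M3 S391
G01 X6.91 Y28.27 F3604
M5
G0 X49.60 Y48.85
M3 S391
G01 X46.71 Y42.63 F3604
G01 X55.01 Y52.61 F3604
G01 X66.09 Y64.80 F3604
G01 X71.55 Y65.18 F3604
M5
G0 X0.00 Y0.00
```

y_svg = 108.19 − y_m. Every run uses S391, so all elements get stroke `#000000` (engrave).

[1] open run; points: 109.23,30.23 122.54,84.19 121.61,72.74 139.22,80.78

[2] closed run; points: 109.92,66.75 96.92,35.79 122.35,13.85 151.07,31.26 143.39,63.95

[3] open run; points: 99.70,90.37 6.91,79.92

[4] open run; points: 49.60,59.34 46.71,65.56 55.01,55.58 66.09,43.39 71.55,43.01

<svg xmlns="http://www.w3.org/2000/svg" width="169.50mm" height="108.19mm" viewBox="0 0 169.50 108.19">
  <polyline points="109.23,30.23 122.54,84.19 121.61,72.74 139.22,80.78" fill="none" stroke="#000000"/>
  <polygon points="109.92,66.75 96.92,35.79 122.35,13.85 151.07,31.26 143.39,63.95" fill="none" stroke="#000000"/>
  <polyline points="99.70,90.37 6.91,79.92" fill="none" stroke="#000000"/>
  <polyline points="49.60,59.34 46.71,65.56 55.01,55.58 66.09,43.39 71.55,43.01" fill="none" stroke="#000000"/>
</svg>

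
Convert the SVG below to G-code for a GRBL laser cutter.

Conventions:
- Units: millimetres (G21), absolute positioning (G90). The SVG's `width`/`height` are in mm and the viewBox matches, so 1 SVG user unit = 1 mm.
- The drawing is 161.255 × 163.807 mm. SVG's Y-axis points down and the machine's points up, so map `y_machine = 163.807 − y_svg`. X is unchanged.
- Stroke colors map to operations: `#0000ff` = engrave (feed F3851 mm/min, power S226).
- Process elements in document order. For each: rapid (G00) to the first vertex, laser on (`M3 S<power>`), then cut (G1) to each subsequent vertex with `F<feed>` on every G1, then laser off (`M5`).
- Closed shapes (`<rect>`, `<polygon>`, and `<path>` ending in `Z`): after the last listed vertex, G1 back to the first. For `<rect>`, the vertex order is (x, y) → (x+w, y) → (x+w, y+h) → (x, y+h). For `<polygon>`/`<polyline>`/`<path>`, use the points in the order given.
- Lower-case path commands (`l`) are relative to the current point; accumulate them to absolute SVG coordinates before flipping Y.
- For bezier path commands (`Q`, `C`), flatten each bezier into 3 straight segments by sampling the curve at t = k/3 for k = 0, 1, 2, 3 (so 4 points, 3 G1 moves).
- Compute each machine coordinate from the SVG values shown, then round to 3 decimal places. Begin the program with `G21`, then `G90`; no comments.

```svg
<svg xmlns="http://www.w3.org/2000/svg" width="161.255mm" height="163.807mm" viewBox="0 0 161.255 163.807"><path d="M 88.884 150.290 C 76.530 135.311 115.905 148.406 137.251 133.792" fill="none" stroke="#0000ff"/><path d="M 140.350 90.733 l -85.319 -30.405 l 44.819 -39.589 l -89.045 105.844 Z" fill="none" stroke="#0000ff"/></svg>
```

G21
G90
G00 X88.884 Y13.517
M3 S226
G1 X91.189 Y21.204 F3851
G1 X112.479 Y22.571 F3851
G1 X137.251 Y30.015 F3851
M5
G00 X140.350 Y73.074
M3 S226
G1 X55.031 Y103.479 F3851
G1 X99.850 Y143.068 F3851
G1 X10.805 Y37.224 F3851
G1 X140.350 Y73.074 F3851
M5

Since the viewBox matches the mm dimensions, user units are millimetres directly. The only transform is the Y-flip y_m = 163.807 − y_svg.

Shape 1 is a cubic bezier drawn with `<path>`. Its stroke #0000ff means engrave at S226, F3851. After flipping Y the toolpath is (88.884,13.517) → (91.189,21.204) → (112.479,22.571) → (137.251,30.015).

Shape 2 is a closed polygon drawn with `<path>`. Its stroke #0000ff means engrave at S226, F3851. After flipping Y the toolpath is (140.350,73.074) → (55.031,103.479) → (99.850,143.068) → (10.805,37.224) → (140.350,73.074), returning to the start.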